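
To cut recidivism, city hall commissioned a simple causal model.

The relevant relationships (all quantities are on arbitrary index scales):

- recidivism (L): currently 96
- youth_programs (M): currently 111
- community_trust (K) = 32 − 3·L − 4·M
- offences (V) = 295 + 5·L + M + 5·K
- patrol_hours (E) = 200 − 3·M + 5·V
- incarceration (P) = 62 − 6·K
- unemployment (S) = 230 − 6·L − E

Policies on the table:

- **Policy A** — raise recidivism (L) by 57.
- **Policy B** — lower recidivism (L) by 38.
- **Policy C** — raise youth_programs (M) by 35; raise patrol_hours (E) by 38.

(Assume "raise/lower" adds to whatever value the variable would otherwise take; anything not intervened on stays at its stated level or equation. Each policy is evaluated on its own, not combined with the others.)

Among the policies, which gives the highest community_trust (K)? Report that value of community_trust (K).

Policy A (L + 57):
  L = 96 + 57 = 153
  M = 111
  K = 32 − 3·153 − 4·111 = -871
Policy B (L − 38):
  L = 96 − 38 = 58
  M = 111
  K = 32 − 3·58 − 4·111 = -586
Policy C (M + 35, E + 38):
  L = 96
  M = 111 + 35 = 146
  K = 32 − 3·96 − 4·146 = -840
Comparing — Policy A: K=-871, Policy B: K=-586, Policy C: K=-840. Highest is -586 (Policy B).

-586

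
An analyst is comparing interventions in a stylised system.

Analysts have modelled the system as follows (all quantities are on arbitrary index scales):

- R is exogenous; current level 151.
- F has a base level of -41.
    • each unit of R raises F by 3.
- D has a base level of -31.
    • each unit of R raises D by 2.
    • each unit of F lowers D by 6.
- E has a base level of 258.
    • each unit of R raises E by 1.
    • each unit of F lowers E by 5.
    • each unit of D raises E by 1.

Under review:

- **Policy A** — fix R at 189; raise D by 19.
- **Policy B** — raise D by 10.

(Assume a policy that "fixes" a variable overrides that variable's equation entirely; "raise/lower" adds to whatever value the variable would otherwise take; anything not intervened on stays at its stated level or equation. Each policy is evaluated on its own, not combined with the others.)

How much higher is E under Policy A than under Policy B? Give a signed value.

Policy A (R := 189, D + 19):
  R = 189
  F = -41 + 3·189 = 526
  D = -31 + 2·189 − 6·526 (+19 from intervention) = -2790
  E = 258 + 189 − 5·526 + (-2790) = -4973
Policy B (D + 10):
  R = 151
  F = -41 + 3·151 = 412
  D = -31 + 2·151 − 6·412 (+10 from intervention) = -2191
  E = 258 + 151 − 5·412 + (-2191) = -3842
E: -4973 − (-3842) = -1131

-1131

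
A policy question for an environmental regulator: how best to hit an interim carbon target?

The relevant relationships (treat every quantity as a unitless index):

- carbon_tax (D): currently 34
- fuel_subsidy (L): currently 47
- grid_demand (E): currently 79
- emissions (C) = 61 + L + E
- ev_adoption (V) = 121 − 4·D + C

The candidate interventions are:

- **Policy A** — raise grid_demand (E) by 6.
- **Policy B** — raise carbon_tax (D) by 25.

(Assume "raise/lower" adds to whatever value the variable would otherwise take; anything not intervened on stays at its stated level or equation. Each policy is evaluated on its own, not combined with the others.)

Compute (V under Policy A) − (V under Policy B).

106

Policy A (E + 6):
  D = 34
  L = 47
  E = 79 + 6 = 85
  C = 61 + 47 + 85 = 193
  V = 121 − 4·34 + 193 = 178
Policy B (D + 25):
  D = 34 + 25 = 59
  L = 47
  E = 79
  C = 61 + 47 + 79 = 187
  V = 121 − 4·59 + 187 = 72
V: 178 − 72 = 106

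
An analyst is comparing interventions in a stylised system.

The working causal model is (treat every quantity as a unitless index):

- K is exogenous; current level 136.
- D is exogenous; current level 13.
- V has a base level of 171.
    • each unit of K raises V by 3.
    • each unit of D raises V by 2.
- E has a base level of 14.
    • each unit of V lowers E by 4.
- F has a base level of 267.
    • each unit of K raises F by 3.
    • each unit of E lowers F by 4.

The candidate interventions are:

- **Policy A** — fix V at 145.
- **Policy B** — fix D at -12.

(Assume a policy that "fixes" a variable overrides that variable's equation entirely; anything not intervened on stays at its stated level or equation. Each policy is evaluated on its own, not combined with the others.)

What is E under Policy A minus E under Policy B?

1640

Policy A (V := 145):
  K = 136
  D = 13
  V = 145
  E = 14 − 4·145 = -566
Policy B (D := -12):
  K = 136
  D = -12
  V = 171 + 3·136 + 2·(-12) = 555
  E = 14 − 4·555 = -2206
E: -566 − (-2206) = 1640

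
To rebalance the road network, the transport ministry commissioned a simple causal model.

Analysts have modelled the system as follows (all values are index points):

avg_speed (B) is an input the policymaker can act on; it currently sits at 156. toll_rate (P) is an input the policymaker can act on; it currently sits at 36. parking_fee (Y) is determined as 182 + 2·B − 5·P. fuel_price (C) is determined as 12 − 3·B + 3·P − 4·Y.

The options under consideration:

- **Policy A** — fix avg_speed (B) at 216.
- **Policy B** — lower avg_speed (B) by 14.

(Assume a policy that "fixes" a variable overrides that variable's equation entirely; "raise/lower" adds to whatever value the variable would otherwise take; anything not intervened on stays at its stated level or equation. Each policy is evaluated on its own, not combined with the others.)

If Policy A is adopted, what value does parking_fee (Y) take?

434

Policy A (B := 216):
  B = 216
  P = 36
  Y = 182 + 2·216 − 5·36 = 434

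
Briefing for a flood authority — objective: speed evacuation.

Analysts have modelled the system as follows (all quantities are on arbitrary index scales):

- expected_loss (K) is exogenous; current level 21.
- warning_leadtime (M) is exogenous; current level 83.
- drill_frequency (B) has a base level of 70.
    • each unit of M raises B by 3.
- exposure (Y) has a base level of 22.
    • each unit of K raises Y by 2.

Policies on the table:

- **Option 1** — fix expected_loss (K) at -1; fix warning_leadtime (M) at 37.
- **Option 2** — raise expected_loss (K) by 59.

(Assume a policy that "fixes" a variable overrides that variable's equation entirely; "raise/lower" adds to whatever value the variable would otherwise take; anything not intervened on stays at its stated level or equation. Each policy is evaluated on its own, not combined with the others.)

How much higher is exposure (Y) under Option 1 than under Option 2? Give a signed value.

-162

Option 1 (K := -1, M := 37):
  K = -1
  Y = 22 + 2·(-1) = 20
Option 2 (K + 59):
  K = 21 + 59 = 80
  Y = 22 + 2·80 = 182
Y: 20 − 182 = -162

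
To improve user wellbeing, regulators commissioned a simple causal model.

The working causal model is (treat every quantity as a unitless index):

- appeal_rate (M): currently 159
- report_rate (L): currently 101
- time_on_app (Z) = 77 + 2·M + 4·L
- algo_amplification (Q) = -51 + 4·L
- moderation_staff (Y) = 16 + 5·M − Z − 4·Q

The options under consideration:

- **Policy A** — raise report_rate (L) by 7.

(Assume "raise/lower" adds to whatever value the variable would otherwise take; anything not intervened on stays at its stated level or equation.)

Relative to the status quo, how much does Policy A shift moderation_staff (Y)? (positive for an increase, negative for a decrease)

Baseline:
  M = 159
  L = 101
  Z = 77 + 2·159 + 4·101 = 799
  Q = -51 + 4·101 = 353
  Y = 16 + 5·159 − 799 − 4·353 = -1400
Policy A (L + 7):
  M = 159
  L = 101 + 7 = 108
  Z = 77 + 2·159 + 4·108 = 827
  Q = -51 + 4·108 = 381
  Y = 16 + 5·159 − 827 − 4·381 = -1540
Change in Y: -1540 − (-1400) = -140

-140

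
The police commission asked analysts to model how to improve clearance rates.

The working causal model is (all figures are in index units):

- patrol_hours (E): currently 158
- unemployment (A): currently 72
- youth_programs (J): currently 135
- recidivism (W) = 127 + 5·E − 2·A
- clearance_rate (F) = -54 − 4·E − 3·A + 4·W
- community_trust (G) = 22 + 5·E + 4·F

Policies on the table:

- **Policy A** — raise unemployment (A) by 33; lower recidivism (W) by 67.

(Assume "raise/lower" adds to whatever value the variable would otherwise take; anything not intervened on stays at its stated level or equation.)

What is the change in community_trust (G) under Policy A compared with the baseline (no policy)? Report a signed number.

-2524

Baseline:
  E = 158
  A = 72
  W = 127 + 5·158 − 2·72 = 773
  F = -54 − 4·158 − 3·72 + 4·773 = 2190
  G = 22 + 5·158 + 4·2190 = 9572
Policy A (A + 33, W − 67):
  E = 158
  A = 72 + 33 = 105
  W = 127 + 5·158 − 2·105 (−67 from intervention) = 640
  F = -54 − 4·158 − 3·105 + 4·640 = 1559
  G = 22 + 5·158 + 4·1559 = 7048
Change in G: 7048 − 9572 = -2524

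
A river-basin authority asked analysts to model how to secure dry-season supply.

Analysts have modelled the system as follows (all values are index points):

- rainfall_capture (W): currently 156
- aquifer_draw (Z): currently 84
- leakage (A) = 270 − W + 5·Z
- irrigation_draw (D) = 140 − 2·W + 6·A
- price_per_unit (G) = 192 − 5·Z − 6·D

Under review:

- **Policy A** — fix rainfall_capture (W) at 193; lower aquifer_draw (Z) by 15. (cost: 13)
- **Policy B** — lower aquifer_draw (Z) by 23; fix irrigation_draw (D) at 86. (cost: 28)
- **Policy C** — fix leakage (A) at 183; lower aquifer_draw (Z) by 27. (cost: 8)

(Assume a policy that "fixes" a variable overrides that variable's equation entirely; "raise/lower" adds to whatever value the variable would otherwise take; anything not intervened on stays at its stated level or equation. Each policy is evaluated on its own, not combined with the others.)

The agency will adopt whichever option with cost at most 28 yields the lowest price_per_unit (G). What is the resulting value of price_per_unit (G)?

Policy A (W := 193, Z − 15):
  W = 193
  Z = 84 − 15 = 69
  A = 270 − 193 + 5·69 = 422
  D = 140 − 2·193 + 6·422 = 2286
  G = 192 − 5·69 − 6·2286 = -13869
Policy B (Z − 23, D := 86):
  W = 156
  Z = 84 − 23 = 61
  A = 270 − 156 + 5·61 = 419
  D = 86
  G = 192 − 5·61 − 6·86 = -629
Policy C (A := 183, Z − 27):
  W = 156
  Z = 84 − 27 = 57
  A = 183
  D = 140 − 2·156 + 6·183 = 926
  G = 192 − 5·57 − 6·926 = -5649
Comparing — Policy A: G=-13869, Policy B: G=-629, Policy C: G=-5649. Lowest is -13869 (Policy A).

-13869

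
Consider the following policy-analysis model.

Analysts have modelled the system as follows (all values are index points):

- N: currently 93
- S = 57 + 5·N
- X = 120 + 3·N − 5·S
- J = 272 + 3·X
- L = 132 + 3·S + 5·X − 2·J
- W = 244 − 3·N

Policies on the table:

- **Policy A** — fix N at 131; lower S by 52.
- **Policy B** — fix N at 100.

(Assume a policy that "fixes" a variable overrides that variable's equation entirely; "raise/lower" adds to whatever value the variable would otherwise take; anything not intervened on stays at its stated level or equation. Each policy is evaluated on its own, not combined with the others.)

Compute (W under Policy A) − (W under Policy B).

-93

Policy A (N := 131, S − 52):
  N = 131
  W = 244 − 3·131 = -149
Policy B (N := 100):
  N = 100
  W = 244 − 3·100 = -56
W: -149 − (-56) = -93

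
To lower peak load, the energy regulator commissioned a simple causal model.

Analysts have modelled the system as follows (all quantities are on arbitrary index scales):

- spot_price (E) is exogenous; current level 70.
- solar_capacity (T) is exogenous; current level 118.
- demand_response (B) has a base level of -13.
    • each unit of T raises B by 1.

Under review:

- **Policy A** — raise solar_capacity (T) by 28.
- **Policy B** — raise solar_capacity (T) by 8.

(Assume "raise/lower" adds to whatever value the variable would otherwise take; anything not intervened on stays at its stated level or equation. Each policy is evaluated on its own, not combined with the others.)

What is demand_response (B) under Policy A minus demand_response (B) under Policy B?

Policy A (T + 28):
  T = 118 + 28 = 146
  B = -13 + 146 = 133
Policy B (T + 8):
  T = 118 + 8 = 126
  B = -13 + 126 = 113
B: 133 − 113 = 20

20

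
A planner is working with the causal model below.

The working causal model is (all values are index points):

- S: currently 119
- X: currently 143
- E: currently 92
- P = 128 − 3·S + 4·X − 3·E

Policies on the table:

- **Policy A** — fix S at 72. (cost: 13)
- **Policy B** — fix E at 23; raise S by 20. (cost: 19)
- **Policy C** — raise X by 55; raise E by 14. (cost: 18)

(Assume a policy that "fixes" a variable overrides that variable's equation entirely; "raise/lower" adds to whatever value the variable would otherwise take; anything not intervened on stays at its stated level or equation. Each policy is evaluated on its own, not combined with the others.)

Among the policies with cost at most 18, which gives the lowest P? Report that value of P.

Policy A (S := 72):
  S = 72
  X = 143
  E = 92
  P = 128 − 3·72 + 4·143 − 3·92 = 208
Policy C (X + 55, E + 14):
  S = 119
  X = 143 + 55 = 198
  E = 92 + 14 = 106
  P = 128 − 3·119 + 4·198 − 3·106 = 245
Comparing — Policy A: P=208, Policy C: P=245. Lowest is 208 (Policy A).

208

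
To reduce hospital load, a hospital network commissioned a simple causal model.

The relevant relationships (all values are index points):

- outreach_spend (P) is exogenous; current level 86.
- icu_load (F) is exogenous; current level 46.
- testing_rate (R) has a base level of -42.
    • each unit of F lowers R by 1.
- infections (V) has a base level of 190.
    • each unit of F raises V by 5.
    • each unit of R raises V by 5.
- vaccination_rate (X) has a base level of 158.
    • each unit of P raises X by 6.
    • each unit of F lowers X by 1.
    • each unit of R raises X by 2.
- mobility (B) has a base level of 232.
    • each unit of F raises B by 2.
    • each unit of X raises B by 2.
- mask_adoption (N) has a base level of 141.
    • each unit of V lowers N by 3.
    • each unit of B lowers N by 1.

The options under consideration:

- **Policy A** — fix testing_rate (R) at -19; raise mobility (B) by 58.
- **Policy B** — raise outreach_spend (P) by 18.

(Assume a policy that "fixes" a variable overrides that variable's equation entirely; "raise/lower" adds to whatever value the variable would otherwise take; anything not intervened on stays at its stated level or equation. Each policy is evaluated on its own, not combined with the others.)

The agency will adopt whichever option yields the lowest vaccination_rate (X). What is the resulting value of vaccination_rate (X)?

Policy A (R := -19, B + 58):
  P = 86
  F = 46
  R = -19
  X = 158 + 6·86 − 46 + 2·(-19) = 590
Policy B (P + 18):
  P = 86 + 18 = 104
  F = 46
  R = -42 − 46 = -88
  X = 158 + 6·104 − 46 + 2·(-88) = 560
Comparing — Policy A: X=590, Policy B: X=560. Lowest is 560 (Policy B).

560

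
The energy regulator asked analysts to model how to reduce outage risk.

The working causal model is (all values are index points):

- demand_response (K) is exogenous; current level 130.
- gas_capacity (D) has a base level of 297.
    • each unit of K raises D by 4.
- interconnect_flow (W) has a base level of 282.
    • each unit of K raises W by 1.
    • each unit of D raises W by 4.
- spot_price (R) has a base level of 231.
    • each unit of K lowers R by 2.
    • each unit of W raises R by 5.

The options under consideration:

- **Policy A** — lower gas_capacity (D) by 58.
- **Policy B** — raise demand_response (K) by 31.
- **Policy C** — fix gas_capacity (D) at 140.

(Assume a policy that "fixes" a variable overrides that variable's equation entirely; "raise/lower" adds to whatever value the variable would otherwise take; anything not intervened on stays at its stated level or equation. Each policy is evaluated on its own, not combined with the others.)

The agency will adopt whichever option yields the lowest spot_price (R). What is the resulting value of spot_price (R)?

Policy A (D − 58):
  K = 130
  D = 297 + 4·130 (−58 from intervention) = 759
  W = 282 + 130 + 4·759 = 3448
  R = 231 − 2·130 + 5·3448 = 17211
Policy B (K + 31):
  K = 130 + 31 = 161
  D = 297 + 4·161 = 941
  W = 282 + 161 + 4·941 = 4207
  R = 231 − 2·161 + 5·4207 = 20944
Policy C (D := 140):
  K = 130
  D = 140
  W = 282 + 130 + 4·140 = 972
  R = 231 − 2·130 + 5·972 = 4831
Comparing — Policy A: R=17211, Policy B: R=20944, Policy C: R=4831. Lowest is 4831 (Policy C).

4831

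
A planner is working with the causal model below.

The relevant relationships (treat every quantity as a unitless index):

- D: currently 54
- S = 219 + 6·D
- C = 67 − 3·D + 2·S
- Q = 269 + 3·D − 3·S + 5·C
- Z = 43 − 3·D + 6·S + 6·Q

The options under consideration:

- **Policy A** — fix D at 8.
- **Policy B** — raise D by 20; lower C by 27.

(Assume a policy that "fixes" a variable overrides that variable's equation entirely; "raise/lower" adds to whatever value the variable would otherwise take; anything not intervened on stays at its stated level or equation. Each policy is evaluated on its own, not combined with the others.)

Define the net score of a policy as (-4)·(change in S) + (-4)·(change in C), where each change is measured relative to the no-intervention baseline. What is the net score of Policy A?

2760

Baseline:
  D = 54
  S = 219 + 6·54 = 543
  C = 67 − 3·54 + 2·543 = 991
Policy A (D := 8):
  D = 8
  S = 219 + 6·8 = 267
  C = 67 − 3·8 + 2·267 = 577
ΔS = 267 − 543 = -276; ΔC = 577 − 991 = -414
Score = (-4)·(-276) + (-4)·(-414) = 2760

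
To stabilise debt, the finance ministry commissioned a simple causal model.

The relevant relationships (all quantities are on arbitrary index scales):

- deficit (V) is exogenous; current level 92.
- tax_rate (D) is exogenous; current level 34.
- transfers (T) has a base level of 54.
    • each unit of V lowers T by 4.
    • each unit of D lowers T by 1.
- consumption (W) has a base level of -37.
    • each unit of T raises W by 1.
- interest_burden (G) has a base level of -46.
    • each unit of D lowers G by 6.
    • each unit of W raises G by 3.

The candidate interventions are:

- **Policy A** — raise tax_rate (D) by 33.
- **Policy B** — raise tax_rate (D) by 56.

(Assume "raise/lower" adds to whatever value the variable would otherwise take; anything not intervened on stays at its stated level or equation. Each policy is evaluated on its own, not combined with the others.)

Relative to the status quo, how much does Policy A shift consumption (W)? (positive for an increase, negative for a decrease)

Baseline:
  V = 92
  D = 34
  T = 54 − 4·92 − 34 = -348
  W = -37 + (-348) = -385
Policy A (D + 33):
  V = 92
  D = 34 + 33 = 67
  T = 54 − 4·92 − 67 = -381
  W = -37 + (-381) = -418
Change in W: -418 − (-385) = -33

-33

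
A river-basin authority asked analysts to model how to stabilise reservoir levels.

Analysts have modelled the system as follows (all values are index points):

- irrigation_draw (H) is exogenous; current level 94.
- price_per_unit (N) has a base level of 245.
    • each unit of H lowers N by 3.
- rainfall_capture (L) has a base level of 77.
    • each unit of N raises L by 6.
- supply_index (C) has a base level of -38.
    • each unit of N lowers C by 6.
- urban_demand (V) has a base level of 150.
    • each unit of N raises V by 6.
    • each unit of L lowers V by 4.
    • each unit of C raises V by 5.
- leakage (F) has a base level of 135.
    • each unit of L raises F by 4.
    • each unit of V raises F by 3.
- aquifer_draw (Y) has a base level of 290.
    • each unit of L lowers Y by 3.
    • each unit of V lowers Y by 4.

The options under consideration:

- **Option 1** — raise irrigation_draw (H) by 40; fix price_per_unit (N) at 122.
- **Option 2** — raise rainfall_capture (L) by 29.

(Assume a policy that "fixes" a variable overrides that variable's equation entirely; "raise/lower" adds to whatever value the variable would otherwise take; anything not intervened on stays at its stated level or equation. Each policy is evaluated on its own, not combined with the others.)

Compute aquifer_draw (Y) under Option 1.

Option 1 (H + 40, N := 122):
  H = 94 + 40 = 134
  N = 122
  L = 77 + 6·122 = 809
  C = -38 − 6·122 = -770
  V = 150 + 6·122 − 4·809 + 5·(-770) = -6204
  Y = 290 − 3·809 − 4·(-6204) = 22679

22679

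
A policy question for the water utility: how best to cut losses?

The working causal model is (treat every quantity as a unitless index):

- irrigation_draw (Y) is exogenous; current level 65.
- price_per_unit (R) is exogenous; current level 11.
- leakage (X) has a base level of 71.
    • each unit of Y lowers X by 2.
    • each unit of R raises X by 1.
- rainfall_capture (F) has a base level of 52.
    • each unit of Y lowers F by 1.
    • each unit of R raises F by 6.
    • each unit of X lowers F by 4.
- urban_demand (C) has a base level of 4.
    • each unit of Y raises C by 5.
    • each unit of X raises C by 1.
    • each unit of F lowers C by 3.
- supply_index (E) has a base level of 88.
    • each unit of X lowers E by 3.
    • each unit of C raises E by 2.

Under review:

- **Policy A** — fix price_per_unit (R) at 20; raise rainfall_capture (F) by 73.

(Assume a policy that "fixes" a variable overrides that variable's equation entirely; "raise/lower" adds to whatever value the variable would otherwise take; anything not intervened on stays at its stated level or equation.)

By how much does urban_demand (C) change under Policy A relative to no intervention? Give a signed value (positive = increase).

-264

Baseline:
  Y = 65
  R = 11
  X = 71 − 2·65 + 11 = -48
  F = 52 − 65 + 6·11 − 4·(-48) = 245
  C = 4 + 5·65 + (-48) − 3·245 = -454
Policy A (R := 20, F + 73):
  Y = 65
  R = 20
  X = 71 − 2·65 + 20 = -39
  F = 52 − 65 + 6·20 − 4·(-39) (+73 from intervention) = 336
  C = 4 + 5·65 + (-39) − 3·336 = -718
Change in C: -718 − (-454) = -264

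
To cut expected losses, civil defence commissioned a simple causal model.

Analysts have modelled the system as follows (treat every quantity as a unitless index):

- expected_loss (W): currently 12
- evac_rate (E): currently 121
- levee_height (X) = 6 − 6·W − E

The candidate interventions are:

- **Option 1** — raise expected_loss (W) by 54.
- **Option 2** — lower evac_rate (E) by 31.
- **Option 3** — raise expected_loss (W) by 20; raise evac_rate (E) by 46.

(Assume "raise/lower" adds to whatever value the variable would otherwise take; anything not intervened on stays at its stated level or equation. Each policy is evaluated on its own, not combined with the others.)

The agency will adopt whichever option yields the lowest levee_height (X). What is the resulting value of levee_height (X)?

-511

Option 1 (W + 54):
  W = 12 + 54 = 66
  E = 121
  X = 6 − 6·66 − 121 = -511
Option 2 (E − 31):
  W = 12
  E = 121 − 31 = 90
  X = 6 − 6·12 − 90 = -156
Option 3 (W + 20, E + 46):
  W = 12 + 20 = 32
  E = 121 + 46 = 167
  X = 6 − 6·32 − 167 = -353
Comparing — Option 1: X=-511, Option 2: X=-156, Option 3: X=-353. Lowest is -511 (Option 1).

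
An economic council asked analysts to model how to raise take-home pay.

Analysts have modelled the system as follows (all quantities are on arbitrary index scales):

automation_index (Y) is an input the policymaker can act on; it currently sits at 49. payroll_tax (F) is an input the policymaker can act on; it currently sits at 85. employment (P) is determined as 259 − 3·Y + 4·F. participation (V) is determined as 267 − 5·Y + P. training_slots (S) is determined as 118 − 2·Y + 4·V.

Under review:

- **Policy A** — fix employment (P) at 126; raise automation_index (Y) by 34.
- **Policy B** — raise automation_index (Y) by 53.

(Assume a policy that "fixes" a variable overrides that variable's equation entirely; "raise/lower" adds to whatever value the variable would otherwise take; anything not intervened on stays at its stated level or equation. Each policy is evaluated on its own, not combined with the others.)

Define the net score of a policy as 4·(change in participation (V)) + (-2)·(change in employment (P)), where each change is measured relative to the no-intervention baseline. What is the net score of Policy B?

Baseline:
  Y = 49
  F = 85
  P = 259 − 3·49 + 4·85 = 452
  V = 267 − 5·49 + 452 = 474
Policy B (Y + 53):
  Y = 49 + 53 = 102
  F = 85
  P = 259 − 3·102 + 4·85 = 293
  V = 267 − 5·102 + 293 = 50
ΔV = 50 − 474 = -424; ΔP = 293 − 452 = -159
Score = 4·(-424) + (-2)·(-159) = -1378

-1378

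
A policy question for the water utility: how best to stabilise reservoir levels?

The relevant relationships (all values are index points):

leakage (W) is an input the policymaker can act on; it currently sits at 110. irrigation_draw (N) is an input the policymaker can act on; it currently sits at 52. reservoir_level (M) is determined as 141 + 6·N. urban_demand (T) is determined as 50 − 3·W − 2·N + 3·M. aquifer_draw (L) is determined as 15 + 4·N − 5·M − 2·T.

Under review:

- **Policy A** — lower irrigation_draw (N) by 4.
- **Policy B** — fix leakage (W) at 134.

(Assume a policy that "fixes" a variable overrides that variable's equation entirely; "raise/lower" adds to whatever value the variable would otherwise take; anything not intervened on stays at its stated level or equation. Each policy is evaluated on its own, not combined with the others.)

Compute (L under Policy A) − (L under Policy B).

Policy A (N − 4):
  W = 110
  N = 52 − 4 = 48
  M = 141 + 6·48 = 429
  T = 50 − 3·110 − 2·48 + 3·429 = 911
  L = 15 + 4·48 − 5·429 − 2·911 = -3760
Policy B (W := 134):
  W = 134
  N = 52
  M = 141 + 6·52 = 453
  T = 50 − 3·134 − 2·52 + 3·453 = 903
  L = 15 + 4·52 − 5·453 − 2·903 = -3848
L: -3760 − (-3848) = 88

88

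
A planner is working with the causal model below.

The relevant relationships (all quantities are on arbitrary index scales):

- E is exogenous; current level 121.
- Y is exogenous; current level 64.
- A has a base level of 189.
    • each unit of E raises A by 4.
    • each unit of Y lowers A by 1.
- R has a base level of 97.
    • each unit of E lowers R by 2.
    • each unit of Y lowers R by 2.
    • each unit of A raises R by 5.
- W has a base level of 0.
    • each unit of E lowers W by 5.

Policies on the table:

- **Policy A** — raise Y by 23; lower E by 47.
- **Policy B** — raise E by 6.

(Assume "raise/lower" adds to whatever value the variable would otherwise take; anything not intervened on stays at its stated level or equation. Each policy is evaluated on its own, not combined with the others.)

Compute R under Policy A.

1765

Policy A (Y + 23, E − 47):
  E = 121 − 47 = 74
  Y = 64 + 23 = 87
  A = 189 + 4·74 − 87 = 398
  R = 97 − 2·74 − 2·87 + 5·398 = 1765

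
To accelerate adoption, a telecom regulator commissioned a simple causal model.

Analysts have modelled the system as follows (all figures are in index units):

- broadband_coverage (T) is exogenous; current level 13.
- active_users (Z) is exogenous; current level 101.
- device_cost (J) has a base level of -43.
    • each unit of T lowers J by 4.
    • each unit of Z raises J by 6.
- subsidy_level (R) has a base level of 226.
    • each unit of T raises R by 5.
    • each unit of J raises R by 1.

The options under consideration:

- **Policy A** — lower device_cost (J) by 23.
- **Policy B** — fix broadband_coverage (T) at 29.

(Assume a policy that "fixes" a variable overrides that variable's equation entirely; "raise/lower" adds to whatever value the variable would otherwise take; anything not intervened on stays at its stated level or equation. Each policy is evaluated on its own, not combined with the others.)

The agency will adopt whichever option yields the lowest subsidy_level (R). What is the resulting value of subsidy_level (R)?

Policy A (J − 23):
  T = 13
  Z = 101
  J = -43 − 4·13 + 6·101 (−23 from intervention) = 488
  R = 226 + 5·13 + 488 = 779
Policy B (T := 29):
  T = 29
  Z = 101
  J = -43 − 4·29 + 6·101 = 447
  R = 226 + 5·29 + 447 = 818
Comparing — Policy A: R=779, Policy B: R=818. Lowest is 779 (Policy A).

779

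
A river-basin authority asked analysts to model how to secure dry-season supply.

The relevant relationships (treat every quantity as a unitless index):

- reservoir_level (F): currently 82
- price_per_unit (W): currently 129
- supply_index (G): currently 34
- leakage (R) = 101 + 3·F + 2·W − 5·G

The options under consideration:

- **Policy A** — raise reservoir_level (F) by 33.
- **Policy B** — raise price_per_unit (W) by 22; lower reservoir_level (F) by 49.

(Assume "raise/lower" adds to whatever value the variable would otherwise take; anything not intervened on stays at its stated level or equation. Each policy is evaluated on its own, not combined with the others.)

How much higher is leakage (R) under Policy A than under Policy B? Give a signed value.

202

Policy A (F + 33):
  F = 82 + 33 = 115
  W = 129
  G = 34
  R = 101 + 3·115 + 2·129 − 5·34 = 534
Policy B (W + 22, F − 49):
  F = 82 − 49 = 33
  W = 129 + 22 = 151
  G = 34
  R = 101 + 3·33 + 2·151 − 5·34 = 332
R: 534 − 332 = 202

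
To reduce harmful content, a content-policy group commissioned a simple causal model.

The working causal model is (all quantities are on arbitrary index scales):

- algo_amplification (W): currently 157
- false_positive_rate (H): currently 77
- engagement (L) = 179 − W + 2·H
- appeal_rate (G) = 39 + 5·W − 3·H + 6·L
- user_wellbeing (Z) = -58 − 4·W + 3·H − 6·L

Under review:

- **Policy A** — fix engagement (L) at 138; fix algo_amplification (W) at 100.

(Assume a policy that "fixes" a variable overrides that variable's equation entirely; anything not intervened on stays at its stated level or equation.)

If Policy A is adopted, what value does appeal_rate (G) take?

1136

Policy A (L := 138, W := 100):
  W = 100
  H = 77
  L = 138
  G = 39 + 5·100 − 3·77 + 6·138 = 1136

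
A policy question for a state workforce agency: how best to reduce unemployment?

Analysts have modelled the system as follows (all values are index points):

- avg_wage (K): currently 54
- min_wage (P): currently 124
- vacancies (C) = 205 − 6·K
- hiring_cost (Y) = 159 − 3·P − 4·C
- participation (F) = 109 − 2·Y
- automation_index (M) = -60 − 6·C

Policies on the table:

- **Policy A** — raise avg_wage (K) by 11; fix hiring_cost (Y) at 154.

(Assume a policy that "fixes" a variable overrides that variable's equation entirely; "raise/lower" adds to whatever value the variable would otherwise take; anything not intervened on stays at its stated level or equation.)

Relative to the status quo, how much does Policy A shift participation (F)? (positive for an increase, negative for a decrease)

218

Baseline:
  K = 54
  P = 124
  C = 205 − 6·54 = -119
  Y = 159 − 3·124 − 4·(-119) = 263
  F = 109 − 2·263 = -417
Policy A (K + 11, Y := 154):
  K = 54 + 11 = 65
  P = 124
  C = 205 − 6·65 = -185
  Y = 154
  F = 109 − 2·154 = -199
Change in F: -199 − (-417) = 218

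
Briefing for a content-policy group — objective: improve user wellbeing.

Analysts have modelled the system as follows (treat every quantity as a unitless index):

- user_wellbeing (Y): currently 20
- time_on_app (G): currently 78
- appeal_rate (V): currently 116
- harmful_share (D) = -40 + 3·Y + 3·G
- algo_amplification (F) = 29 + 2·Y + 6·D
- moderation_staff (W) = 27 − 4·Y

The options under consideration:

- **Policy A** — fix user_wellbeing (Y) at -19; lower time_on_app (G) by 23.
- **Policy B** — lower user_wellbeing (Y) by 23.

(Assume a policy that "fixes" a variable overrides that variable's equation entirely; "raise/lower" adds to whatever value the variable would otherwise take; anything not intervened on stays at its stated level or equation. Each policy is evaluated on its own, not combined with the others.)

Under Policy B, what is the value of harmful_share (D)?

Policy B (Y − 23):
  Y = 20 − 23 = -3
  G = 78
  D = -40 + 3·(-3) + 3·78 = 185

185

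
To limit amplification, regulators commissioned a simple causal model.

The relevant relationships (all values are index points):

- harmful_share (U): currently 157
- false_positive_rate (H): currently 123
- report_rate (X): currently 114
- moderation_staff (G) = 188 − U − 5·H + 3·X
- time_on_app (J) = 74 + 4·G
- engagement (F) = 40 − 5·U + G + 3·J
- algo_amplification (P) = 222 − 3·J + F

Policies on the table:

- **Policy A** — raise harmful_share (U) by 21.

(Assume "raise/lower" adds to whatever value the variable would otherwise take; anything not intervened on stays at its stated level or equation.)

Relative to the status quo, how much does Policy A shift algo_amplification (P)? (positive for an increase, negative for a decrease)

Baseline:
  U = 157
  H = 123
  X = 114
  G = 188 − 157 − 5·123 + 3·114 = -242
  J = 74 + 4·(-242) = -894
  F = 40 − 5·157 + (-242) + 3·(-894) = -3669
  P = 222 − 3·(-894) + (-3669) = -765
Policy A (U + 21):
  U = 157 + 21 = 178
  H = 123
  X = 114
  G = 188 − 178 − 5·123 + 3·114 = -263
  J = 74 + 4·(-263) = -978
  F = 40 − 5·178 + (-263) + 3·(-978) = -4047
  P = 222 − 3·(-978) + (-4047) = -891
Change in P: -891 − (-765) = -126

-126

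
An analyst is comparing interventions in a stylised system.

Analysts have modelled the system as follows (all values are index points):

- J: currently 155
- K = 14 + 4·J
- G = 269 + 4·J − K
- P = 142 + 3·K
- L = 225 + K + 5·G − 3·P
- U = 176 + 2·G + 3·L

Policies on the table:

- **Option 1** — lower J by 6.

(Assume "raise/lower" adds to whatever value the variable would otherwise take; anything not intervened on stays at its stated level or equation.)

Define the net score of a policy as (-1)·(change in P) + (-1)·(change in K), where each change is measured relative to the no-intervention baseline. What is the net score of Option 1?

Baseline:
  J = 155
  K = 14 + 4·155 = 634
  P = 142 + 3·634 = 2044
Option 1 (J − 6):
  J = 155 − 6 = 149
  K = 14 + 4·149 = 610
  P = 142 + 3·610 = 1972
ΔP = 1972 − 2044 = -72; ΔK = 610 − 634 = -24
Score = (-1)·(-72) + (-1)·(-24) = 96

96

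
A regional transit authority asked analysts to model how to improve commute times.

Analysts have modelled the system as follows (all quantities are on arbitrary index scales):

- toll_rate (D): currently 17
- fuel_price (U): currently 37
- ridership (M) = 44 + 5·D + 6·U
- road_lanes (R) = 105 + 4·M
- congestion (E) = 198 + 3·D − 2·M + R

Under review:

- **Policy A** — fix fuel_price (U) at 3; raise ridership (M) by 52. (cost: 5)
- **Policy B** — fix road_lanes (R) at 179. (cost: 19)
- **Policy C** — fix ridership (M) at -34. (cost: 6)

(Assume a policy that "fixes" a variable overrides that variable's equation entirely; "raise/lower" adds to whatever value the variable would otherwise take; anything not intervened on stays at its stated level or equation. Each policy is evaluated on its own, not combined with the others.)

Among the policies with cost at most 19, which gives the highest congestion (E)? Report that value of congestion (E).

752

Policy A (U := 3, M + 52):
  D = 17
  U = 3
  M = 44 + 5·17 + 6·3 (+52 from intervention) = 199
  R = 105 + 4·199 = 901
  E = 198 + 3·17 − 2·199 + 901 = 752
Policy B (R := 179):
  D = 17
  U = 37
  M = 44 + 5·17 + 6·37 = 351
  R = 179
  E = 198 + 3·17 − 2·351 + 179 = -274
Policy C (M := -34):
  D = 17
  U = 37
  M = -34
  R = 105 + 4·(-34) = -31
  E = 198 + 3·17 − 2·(-34) + (-31) = 286
Comparing — Policy A: E=752, Policy B: E=-274, Policy C: E=286. Highest is 752 (Policy A).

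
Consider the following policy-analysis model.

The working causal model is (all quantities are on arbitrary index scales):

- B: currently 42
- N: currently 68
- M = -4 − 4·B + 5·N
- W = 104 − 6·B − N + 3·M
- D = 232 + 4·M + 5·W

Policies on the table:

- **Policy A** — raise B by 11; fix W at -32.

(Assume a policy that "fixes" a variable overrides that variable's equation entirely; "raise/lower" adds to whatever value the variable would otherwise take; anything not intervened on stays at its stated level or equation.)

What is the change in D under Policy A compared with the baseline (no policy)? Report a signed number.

-1776

Baseline:
  B = 42
  N = 68
  M = -4 − 4·42 + 5·68 = 168
  W = 104 − 6·42 − 68 + 3·168 = 288
  D = 232 + 4·168 + 5·288 = 2344
Policy A (B + 11, W := -32):
  B = 42 + 11 = 53
  N = 68
  M = -4 − 4·53 + 5·68 = 124
  W = -32
  D = 232 + 4·124 + 5·(-32) = 568
Change in D: 568 − 2344 = -1776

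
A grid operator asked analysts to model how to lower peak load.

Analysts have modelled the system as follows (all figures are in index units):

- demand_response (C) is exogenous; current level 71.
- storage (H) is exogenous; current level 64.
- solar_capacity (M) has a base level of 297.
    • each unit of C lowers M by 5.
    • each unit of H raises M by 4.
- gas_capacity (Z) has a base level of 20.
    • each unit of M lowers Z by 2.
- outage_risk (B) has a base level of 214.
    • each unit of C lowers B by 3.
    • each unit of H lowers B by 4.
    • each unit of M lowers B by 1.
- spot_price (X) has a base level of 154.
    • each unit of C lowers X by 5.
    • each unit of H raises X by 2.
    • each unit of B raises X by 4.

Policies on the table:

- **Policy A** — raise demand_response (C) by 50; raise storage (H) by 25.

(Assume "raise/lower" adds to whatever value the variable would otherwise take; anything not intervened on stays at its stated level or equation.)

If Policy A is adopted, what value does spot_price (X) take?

Policy A (C + 50, H + 25):
  C = 71 + 50 = 121
  H = 64 + 25 = 89
  M = 297 − 5·121 + 4·89 = 48
  B = 214 − 3·121 − 4·89 − 48 = -553
  X = 154 − 5·121 + 2·89 + 4·(-553) = -2485

-2485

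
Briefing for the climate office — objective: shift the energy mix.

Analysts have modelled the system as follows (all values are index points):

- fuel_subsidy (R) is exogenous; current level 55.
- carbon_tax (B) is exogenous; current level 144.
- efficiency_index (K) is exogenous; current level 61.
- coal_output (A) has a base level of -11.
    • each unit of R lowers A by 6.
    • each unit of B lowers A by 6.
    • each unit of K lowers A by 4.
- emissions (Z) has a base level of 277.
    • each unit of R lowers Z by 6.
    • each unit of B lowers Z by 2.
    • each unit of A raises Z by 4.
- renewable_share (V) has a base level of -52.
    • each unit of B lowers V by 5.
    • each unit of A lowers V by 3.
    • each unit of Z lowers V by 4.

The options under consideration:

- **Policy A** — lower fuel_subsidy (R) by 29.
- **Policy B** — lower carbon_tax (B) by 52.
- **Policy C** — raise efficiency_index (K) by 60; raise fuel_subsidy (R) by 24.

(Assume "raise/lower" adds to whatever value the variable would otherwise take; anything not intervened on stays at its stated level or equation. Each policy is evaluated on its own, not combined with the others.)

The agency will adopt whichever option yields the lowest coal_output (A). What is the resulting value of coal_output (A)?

Policy A (R − 29):
  R = 55 − 29 = 26
  B = 144
  K = 61
  A = -11 − 6·26 − 6·144 − 4·61 = -1275
Policy B (B − 52):
  R = 55
  B = 144 − 52 = 92
  K = 61
  A = -11 − 6·55 − 6·92 − 4·61 = -1137
Policy C (K + 60, R + 24):
  R = 55 + 24 = 79
  B = 144
  K = 61 + 60 = 121
  A = -11 − 6·79 − 6·144 − 4·121 = -1833
Comparing — Policy A: A=-1275, Policy B: A=-1137, Policy C: A=-1833. Lowest is -1833 (Policy C).

-1833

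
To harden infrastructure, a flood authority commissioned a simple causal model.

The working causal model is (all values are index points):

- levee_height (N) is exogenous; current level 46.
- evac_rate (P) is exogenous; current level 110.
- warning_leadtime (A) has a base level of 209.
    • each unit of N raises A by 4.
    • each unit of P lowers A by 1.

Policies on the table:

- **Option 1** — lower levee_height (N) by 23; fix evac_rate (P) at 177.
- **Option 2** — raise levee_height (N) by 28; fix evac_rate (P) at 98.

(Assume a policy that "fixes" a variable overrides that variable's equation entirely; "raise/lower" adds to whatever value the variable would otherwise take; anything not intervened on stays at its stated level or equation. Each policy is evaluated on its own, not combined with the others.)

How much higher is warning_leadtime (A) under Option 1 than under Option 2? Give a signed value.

-283

Option 1 (N − 23, P := 177):
  N = 46 − 23 = 23
  P = 177
  A = 209 + 4·23 − 177 = 124
Option 2 (N + 28, P := 98):
  N = 46 + 28 = 74
  P = 98
  A = 209 + 4·74 − 98 = 407
A: 124 − 407 = -283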